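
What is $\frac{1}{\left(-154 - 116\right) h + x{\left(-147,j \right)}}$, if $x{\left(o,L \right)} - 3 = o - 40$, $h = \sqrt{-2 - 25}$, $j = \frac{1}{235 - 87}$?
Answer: $\frac{i}{2 \left(- 92 i + 405 \sqrt{3}\right)} \approx -9.1901 \cdot 10^{-5} + 0.00070073 i$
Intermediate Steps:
$j = \frac{1}{148} \approx 0.0067568$
$h = 3 i \sqrt{3}$ ($h = \sqrt{-2 - 25} = \sqrt{-27} = 3 i \sqrt{3} \approx 5.1962 i$)
$x{\left(o,L \right)} = -37 + o$ ($x{\left(o,L \right)} = 3 + \left(o - 40\right) = 3 + \left(-40 + o\right) = -37 + o$)
$\frac{1}{\left(-154 - 116\right) h + x{\left(-147,j \right)}} = \frac{1}{\left(-154 - 116\right) 3 i \sqrt{3} - 184} = \frac{1}{- 270 \cdot 3 i \sqrt{3} - 184} = \frac{1}{- 810 i \sqrt{3} - 184} = \frac{1}{-184 - 810 i \sqrt{3}}$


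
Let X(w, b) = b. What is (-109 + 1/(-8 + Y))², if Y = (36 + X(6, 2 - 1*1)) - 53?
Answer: 6848689/576 ≈ 11890.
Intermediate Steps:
Y = -16 (Y = (36 + (2 - 1*1)) - 53 = (36 + (2 - 1)) - 53 = (36 + 1) - 53 = 37 - 53 = -16)
(-109 + 1/(-8 + Y))² = (-109 + 1/(-8 - 16))² = (-109 + 1/(-24))² = (-109 - 1/24)² = (-2617/24)² = 6848689/576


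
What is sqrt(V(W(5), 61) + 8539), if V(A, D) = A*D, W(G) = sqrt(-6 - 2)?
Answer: sqrt(8539 + 122*I*sqrt(2)) ≈ 92.411 + 0.9335*I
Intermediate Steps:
W(G) = 2*I*sqrt(2) (W(G) = sqrt(-8) = 2*I*sqrt(2))
sqrt(V(W(5), 61) + 8539) = sqrt((2*I*sqrt(2))*61 + 8539) = sqrt(122*I*sqrt(2) + 8539) = sqrt(8539 + 122*I*sqrt(2))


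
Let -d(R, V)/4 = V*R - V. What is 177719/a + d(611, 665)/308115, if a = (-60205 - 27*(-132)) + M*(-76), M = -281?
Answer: -22402266137/2174367555 ≈ -10.303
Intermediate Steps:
d(R, V) = 4*V - 4*R*V (d(R, V) = -4*(V*R - V) = -4*(R*V - V) = -4*(-V + R*V) = 4*V - 4*R*V)
a = -35285 (a = (-60205 - 27*(-132)) - 281*(-76) = (-60205 + 3564) + 21356 = -56641 + 21356 = -35285)
177719/a + d(611, 665)/308115 = 177719/(-35285) + (4*665*(1 - 1*611))/308115 = 177719*(-1/35285) + (4*665*(1 - 611))*(1/308115) = -177719/35285 + (4*665*(-610))*(1/308115) = -177719/35285 - 1622600*1/308115 = -177719/35285 - 324520/61623 = -22402266137/2174367555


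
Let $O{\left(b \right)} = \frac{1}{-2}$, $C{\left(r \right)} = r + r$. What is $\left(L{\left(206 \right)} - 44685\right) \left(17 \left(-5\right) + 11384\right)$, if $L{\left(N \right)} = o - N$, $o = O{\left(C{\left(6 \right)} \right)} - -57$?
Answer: $- \frac{1013170031}{2} \approx -5.0659 \cdot 10^{8}$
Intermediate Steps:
$C{\left(r \right)} = 2 r$
$O{\left(b \right)} = - \frac{1}{2}$
$o = \frac{113}{2}$ ($o = - \frac{1}{2} - -57 = - \frac{1}{2} + 57 = \frac{113}{2} \approx 56.5$)
$L{\left(N \right)} = \frac{113}{2} - N$
$\left(L{\left(206 \right)} - 44685\right) \left(17 \left(-5\right) + 11384\right) = \left(\left(\frac{113}{2} - 206\right) - 44685\right) \left(17 \left(-5\right) + 11384\right) = \left(\left(\frac{113}{2} - 206\right) - 44685\right) \left(-85 + 11384\right) = \left(- \frac{299}{2} - 44685\right) 11299 = \left(- \frac{89669}{2}\right) 11299 = - \frac{1013170031}{2}$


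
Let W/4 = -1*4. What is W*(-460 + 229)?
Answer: 3696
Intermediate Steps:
W = -16 (W = 4*(-1*4) = 4*(-4) = -16)
W*(-460 + 229) = -16*(-460 + 229) = -16*(-231) = 3696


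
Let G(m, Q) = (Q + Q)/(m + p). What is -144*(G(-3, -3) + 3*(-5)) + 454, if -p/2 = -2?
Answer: 3478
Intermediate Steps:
p = 4 (p = -2*(-2) = 4)
G(m, Q) = 2*Q/(4 + m) (G(m, Q) = (Q + Q)/(m + 4) = (2*Q)/(4 + m) = 2*Q/(4 + m))
-144*(G(-3, -3) + 3*(-5)) + 454 = -144*(2*(-3)/(4 - 3) + 3*(-5)) + 454 = -144*(2*(-3)/1 - 15) + 454 = -144*(2*(-3)*1 - 15) + 454 = -144*(-6 - 15) + 454 = -144*(-21) + 454 = 3024 + 454 = 3478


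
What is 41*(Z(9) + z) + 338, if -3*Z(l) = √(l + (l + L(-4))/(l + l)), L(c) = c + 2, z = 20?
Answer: 1158 - 533*√2/18 ≈ 1116.1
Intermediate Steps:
L(c) = 2 + c
Z(l) = -√(l + (-2 + l)/(2*l))/3 (Z(l) = -√(l + (l + (2 - 4))/(l + l))/3 = -√(l + (l - 2)/((2*l)))/3 = -√(l + (-2 + l)*(1/(2*l)))/3 = -√(l + (-2 + l)/(2*l))/3)
41*(Z(9) + z) + 338 = 41*(-√(2 - 4/9 + 4*9)/6 + 20) + 338 = 41*(-√(2 - 4*⅑ + 36)/6 + 20) + 338 = 41*(-√(2 - 4/9 + 36)/6 + 20) + 338 = 41*(-13*√2/18 + 20) + 338 = 41*(20 - 13*√2/18) + 338 = (820 - 533*√2/18) + 338 = 1158 - 533*√2/18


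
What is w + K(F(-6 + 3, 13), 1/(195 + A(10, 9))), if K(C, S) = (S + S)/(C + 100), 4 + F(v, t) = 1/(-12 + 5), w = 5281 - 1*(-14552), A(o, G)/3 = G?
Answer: 1477181680/74481 ≈ 19833.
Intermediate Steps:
A(o, G) = 3*G
w = 19833 (w = 5281 + 14552 = 19833)
F(v, t) = -29/7 (F(v, t) = -4 + 1/(-12 + 5) = -4 + 1/(-7) = -4 - 1/7 = -29/7)
K(C, S) = 2*S/(100 + C) (K(C, S) = (2*S)/(100 + C) = 2*S/(100 + C))
w + K(F(-6 + 3, 13), 1/(195 + A(10, 9))) = 19833 + 2/((195 + 3*9)*(100 - 29/7)) = 19833 + 2/((195 + 27)*(671/7)) = 19833 + 2*(7/671)/222 = 19833 + 2*(1/222)*(7/671) = 19833 + 7/74481 = 1477181680/74481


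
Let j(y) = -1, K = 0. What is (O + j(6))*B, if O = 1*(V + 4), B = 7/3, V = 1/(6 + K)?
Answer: 133/18 ≈ 7.3889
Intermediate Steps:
V = ⅙ (V = 1/(6 + 0) = 1/6 = ⅙ ≈ 0.16667)
B = 7/3 (B = 7*(⅓) = 7/3 ≈ 2.3333)
O = 25/6 (O = 1*(⅙ + 4) = 1*(25/6) = 25/6 ≈ 4.1667)
(O + j(6))*B = (25/6 - 1)*(7/3) = (19/6)*(7/3) = 133/18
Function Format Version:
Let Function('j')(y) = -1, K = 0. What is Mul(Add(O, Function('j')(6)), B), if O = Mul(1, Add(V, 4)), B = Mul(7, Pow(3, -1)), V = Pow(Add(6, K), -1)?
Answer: Rational(133, 18) ≈ 7.3889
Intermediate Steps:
V = Rational(1, 6) (V = Pow(Add(6, 0), -1) = Pow(6, -1) = Rational(1, 6) ≈ 0.16667)
B = Rational(7, 3) (B = Mul(7, Rational(1, 3)) = Rational(7, 3) ≈ 2.3333)
O = Rational(25, 6) (O = Mul(1, Add(Rational(1, 6), 4)) = Mul(1, Rational(25, 6)) = Rational(25, 6) ≈ 4.1667)
Mul(Add(O, Function('j')(6)), B) = Mul(Add(Rational(25, 6), -1), Rational(7, 3)) = Mul(Rational(19, 6), Rational(7, 3)) = Rational(133, 18)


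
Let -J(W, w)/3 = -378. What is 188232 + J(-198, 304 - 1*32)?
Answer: 189366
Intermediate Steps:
J(W, w) = 1134 (J(W, w) = -3*(-378) = 1134)
188232 + J(-198, 304 - 1*32) = 188232 + 1134 = 189366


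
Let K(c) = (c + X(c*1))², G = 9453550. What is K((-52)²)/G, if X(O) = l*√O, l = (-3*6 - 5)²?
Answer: 456382472/4726775 ≈ 96.553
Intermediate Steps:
l = 529 (l = (-18 - 5)² = (-23)² = 529)
X(O) = 529*√O
K(c) = (c + 529*√c)² (K(c) = (c + 529*√(c*1))² = (c + 529*√c)²)
K((-52)²)/G = ((-52)² + 529*√((-52)²))²/9453550 = (2704 + 529*√2704)²*(1/9453550) = (2704 + 529*52)²*(1/9453550) = (2704 + 27508)²*(1/9453550) = 30212²*(1/9453550) = 912764944*(1/9453550) = 456382472/4726775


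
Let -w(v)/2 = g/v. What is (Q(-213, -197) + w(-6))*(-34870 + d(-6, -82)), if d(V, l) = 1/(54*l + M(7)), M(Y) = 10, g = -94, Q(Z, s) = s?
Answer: 35176042595/4418 ≈ 7.9620e+6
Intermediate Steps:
d(V, l) = 1/(10 + 54*l) (d(V, l) = 1/(54*l + 10) = 1/(10 + 54*l))
w(v) = 188/v (w(v) = -(-188)/v = 188/v)
(Q(-213, -197) + w(-6))*(-34870 + d(-6, -82)) = (-197 + 188/(-6))*(-34870 + 1/(2*(5 + 27*(-82)))) = (-197 + 188*(-⅙))*(-34870 + 1/(2*(5 - 2214))) = (-197 - 94/3)*(-34870 + (½)/(-2209)) = -685*(-34870 + (½)*(-1/2209))/3 = -685*(-34870 - 1/4418)/3 = -685/3*(-154055661/4418) = 35176042595/4418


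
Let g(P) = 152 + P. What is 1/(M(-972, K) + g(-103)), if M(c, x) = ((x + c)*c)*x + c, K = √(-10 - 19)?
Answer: 27265/25886630773249 - 944784*I*√29/25886630773249 ≈ 1.0532e-9 - 1.9654e-7*I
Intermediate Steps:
K = I*√29 (K = √(-29) = I*√29 ≈ 5.3852*I)
M(c, x) = c + c*x*(c + x) (M(c, x) = ((c + x)*c)*x + c = (c*(c + x))*x + c = c*x*(c + x) + c = c + c*x*(c + x))
1/(M(-972, K) + g(-103)) = 1/(-972*(1 + (I*√29)² - 972*I*√29) + (152 - 103)) = 1/(-972*(1 - 29 - 972*I*√29) + 49) = 1/(-972*(-28 - 972*I*√29) + 49) = 1/((27216 + 944784*I*√29) + 49) = 1/(27265 + 944784*I*√29)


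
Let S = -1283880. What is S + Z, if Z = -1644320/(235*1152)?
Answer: -2172335237/1692 ≈ -1.2839e+6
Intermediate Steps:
Z = -10277/1692 (Z = -1644320/270720 = -1644320*1/270720 = -10277/1692 ≈ -6.0739)
S + Z = -1283880 - 10277/1692 = -2172335237/1692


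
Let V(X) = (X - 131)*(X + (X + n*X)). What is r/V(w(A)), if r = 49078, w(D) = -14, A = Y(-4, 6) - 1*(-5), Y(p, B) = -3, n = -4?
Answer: -24539/2030 ≈ -12.088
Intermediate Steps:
A = 2 (A = -3 - 1*(-5) = -3 + 5 = 2)
V(X) = -2*X*(-131 + X) (V(X) = (X - 131)*(X + (X - 4*X)) = (-131 + X)*(X - 3*X) = (-131 + X)*(-2*X) = -2*X*(-131 + X))
r/V(w(A)) = 49078/((2*(-14)*(131 - 1*(-14)))) = 49078/((2*(-14)*(131 + 14))) = 49078/((2*(-14)*145)) = 49078/(-4060) = 49078*(-1/4060) = -24539/2030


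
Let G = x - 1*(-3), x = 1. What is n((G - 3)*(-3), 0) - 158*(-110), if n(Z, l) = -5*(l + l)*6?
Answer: 17380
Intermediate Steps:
G = 4 (G = 1 - 1*(-3) = 1 + 3 = 4)
n(Z, l) = -60*l (n(Z, l) = -10*l*6 = -60*l)
n((G - 3)*(-3), 0) - 158*(-110) = -60*0 - 158*(-110) = 0 + 17380 = 17380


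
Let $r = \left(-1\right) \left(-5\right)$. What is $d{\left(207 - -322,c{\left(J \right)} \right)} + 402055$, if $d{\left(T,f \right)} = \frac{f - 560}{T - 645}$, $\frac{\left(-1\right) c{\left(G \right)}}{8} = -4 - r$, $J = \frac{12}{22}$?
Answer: $\frac{11659717}{29} \approx 4.0206 \cdot 10^{5}$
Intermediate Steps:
$J = \frac{6}{11}$ ($J = 12 \cdot \frac{1}{22} = \frac{6}{11} \approx 0.54545$)
$r = 5$
$c{\left(G \right)} = 72$ ($c{\left(G \right)} = - 8 \left(-4 - 5\right) = \left(-8\right) \left(-9\right) = 72$)
$d{\left(T,f \right)} = \frac{-560 + f}{-645 + T}$
$d{\left(207 - -322,c{\left(J \right)} \right)} + 402055 = \frac{-560 + 72}{-645 + \left(207 - -322\right)} + 402055 = \frac{1}{-645 + \left(207 + 322\right)} \left(-488\right) + 402055 = \frac{1}{-645 + 529} \left(-488\right) + 402055 = \frac{1}{-116} \left(-488\right) + 402055 = \left(- \frac{1}{116}\right) \left(-488\right) + 402055 = \frac{122}{29} + 402055 = \frac{11659717}{29}$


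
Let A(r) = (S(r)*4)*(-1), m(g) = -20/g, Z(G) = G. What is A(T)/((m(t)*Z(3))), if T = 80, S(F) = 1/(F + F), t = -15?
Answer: -1/160 ≈ -0.0062500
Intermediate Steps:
S(F) = 1/(2*F)
A(r) = -2/r (A(r) = ((1/(2*r))*4)*(-1) = (2/r)*(-1) = -2/r)
A(T)/((m(t)*Z(3))) = (-2/80)/((-20/(-15)*3)) = (-2*1/80)/((-20*(-1/15)*3)) = -1/(40*((4/3)*3)) = -1/40/4 = -1/40*¼ = -1/160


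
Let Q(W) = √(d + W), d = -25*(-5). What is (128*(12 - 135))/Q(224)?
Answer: -15744*√349/349 ≈ -842.76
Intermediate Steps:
d = 125
Q(W) = √(125 + W)
(128*(12 - 135))/Q(224) = (128*(12 - 135))/(√(125 + 224)) = (128*(-123))/(√349) = -15744*√349/349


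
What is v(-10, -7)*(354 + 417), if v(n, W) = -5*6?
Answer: -23130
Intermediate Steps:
v(n, W) = -30
v(-10, -7)*(354 + 417) = -30*(354 + 417) = -30*771 = -23130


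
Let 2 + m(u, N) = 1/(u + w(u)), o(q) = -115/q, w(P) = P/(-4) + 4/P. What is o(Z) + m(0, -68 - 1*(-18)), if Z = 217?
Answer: nan ≈ nan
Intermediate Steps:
w(P) = 4/P - P/4 (w(P) = P*(-1/4) + 4/P = -P/4 + 4/P = 4/P - P/4)
m(u, N) = -2 + 1/(4/u + 3*u/4) (m(u, N) = -2 + 1/(u + (4/u - u/4)) = -2 + 1/(4/u + 3*u/4))
o(Z) + m(0, -68 - 1*(-18)) = -115/217 + 2*(-16 - 3*0**2 + 2*0)/(16 + 3*0**2) = -115*1/217 + 2*(-16 - 3*0 + 0)/(16 + 3*0) = -115/217 + 2*(-16 + 0 + 0)/(16 + 0) = -115/217 + 2*(-16)/16 = -115/217 + 2*(1/16)*(-16) = -115/217 - 2 = -549/217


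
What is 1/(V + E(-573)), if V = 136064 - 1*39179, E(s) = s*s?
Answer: 1/425214 ≈ 2.3518e-6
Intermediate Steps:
E(s) = s²
V = 96885 (V = 136064 - 39179 = 96885)
1/(V + E(-573)) = 1/(96885 + (-573)²) = 1/(96885 + 328329) = 1/425214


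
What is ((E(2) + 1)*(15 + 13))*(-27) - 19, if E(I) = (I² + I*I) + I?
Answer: -8335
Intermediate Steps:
E(I) = I + 2*I² (E(I) = (I² + I²) + I = 2*I² + I = I + 2*I²)
((E(2) + 1)*(15 + 13))*(-27) - 19 = ((2*(1 + 2*2) + 1)*(15 + 13))*(-27) - 19 = ((2*(1 + 4) + 1)*28)*(-27) - 19 = ((2*5 + 1)*28)*(-27) - 19 = ((10 + 1)*28)*(-27) - 19 = (11*28)*(-27) - 19 = 308*(-27) - 19 = -8316 - 19 = -8335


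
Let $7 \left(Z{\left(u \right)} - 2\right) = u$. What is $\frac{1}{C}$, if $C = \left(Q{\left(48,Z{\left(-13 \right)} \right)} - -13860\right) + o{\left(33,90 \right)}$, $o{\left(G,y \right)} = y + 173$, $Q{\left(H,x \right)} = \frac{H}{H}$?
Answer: $\frac{1}{14124} \approx 7.0801 \cdot 10^{-5}$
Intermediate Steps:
$Z{\left(u \right)} = 2 + \frac{u}{7}$
$Q{\left(H,x \right)} = 1$
$o{\left(G,y \right)} = 173 + y$
$C = 14124$ ($C = \left(1 - -13860\right) + \left(173 + 90\right) = \left(1 + 13860\right) + 263 = 13861 + 263 = 14124$)
$\frac{1}{C} = \frac{1}{14124}$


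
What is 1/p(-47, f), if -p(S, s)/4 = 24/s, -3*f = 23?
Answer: 23/288 ≈ 0.079861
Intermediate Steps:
f = -23/3 (f = -1/3*23 = -23/3 ≈ -7.6667)
p(S, s) = -96/s
1/p(-47, f) = 1/(-96/(-23/3)) = 1/(-96*(-3/23)) = 1/(288/23) = 23/288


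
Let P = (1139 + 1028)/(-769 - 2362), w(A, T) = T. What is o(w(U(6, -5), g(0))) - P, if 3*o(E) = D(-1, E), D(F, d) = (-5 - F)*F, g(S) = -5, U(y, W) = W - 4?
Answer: 19025/9393 ≈ 2.0254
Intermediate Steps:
U(y, W) = -4 + W
D(F, d) = F*(-5 - F)
o(E) = 4/3 (o(E) = (-1*(-1)*(5 - 1))/3 = (-1*(-1)*4)/3 = (⅓)*4 = 4/3)
P = -2167/3131 (P = 2167/(-3131) = 2167*(-1/3131) = -2167/3131 ≈ -0.69211)
o(w(U(6, -5), g(0))) - P = 4/3 - 1*(-2167/3131) = 4/3 + 2167/3131 = 19025/9393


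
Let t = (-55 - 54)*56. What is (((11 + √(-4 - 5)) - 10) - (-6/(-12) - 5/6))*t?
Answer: -24416/3 - 18312*I ≈ -8138.7 - 18312.0*I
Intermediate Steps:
t = -6104 (t = -109*56 = -6104)
(((11 + √(-4 - 5)) - 10) - (-6/(-12) - 5/6))*t = (((11 + √(-4 - 5)) - 10) - (-6/(-12) - 5/6))*(-6104) = (((11 + √(-9)) - 10) - (-6*(-1/12) - 5*⅙))*(-6104) = (((11 + 3*I) - 10) - (½ - ⅚))*(-6104) = ((1 + 3*I) - 1*(-⅓))*(-6104) = ((1 + 3*I) + ⅓)*(-6104) = (4/3 + 3*I)*(-6104) = -24416/3 - 18312*I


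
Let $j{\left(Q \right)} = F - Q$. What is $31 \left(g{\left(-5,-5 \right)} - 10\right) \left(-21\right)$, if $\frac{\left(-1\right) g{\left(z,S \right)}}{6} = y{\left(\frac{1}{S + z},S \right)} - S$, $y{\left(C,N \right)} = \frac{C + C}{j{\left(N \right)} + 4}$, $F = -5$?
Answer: $\frac{258447}{10} \approx 25845.0$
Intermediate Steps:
$j{\left(Q \right)} = -5 - Q$
$y{\left(C,N \right)} = \frac{2 C}{-1 - N}$ ($y{\left(C,N \right)} = \frac{C + C}{\left(-5 - N\right) + 4} = \frac{2 C}{-1 - N}$)
$g{\left(z,S \right)} = 6 S + \frac{12}{\left(1 + S\right) \left(S + z\right)}$ ($g{\left(z,S \right)} = - 6 \left(- \frac{2}{\left(S + z\right) \left(1 + S\right)} - S\right) = - 6 \left(- \frac{2}{\left(1 + S\right) \left(S + z\right)} - S\right) = - 6 \left(- S - \frac{2}{\left(1 + S\right) \left(S + z\right)}\right) = 6 S + \frac{12}{\left(1 + S\right) \left(S + z\right)}$)
$31 \left(g{\left(-5,-5 \right)} - 10\right) \left(-21\right) = 31 \left(\frac{6 \left(2 - 5 \left(1 - 5\right) \left(-5 - 5\right)\right)}{\left(1 - 5\right) \left(-5 - 5\right)} - 10\right) \left(-21\right) = 31 \left(\frac{6 \left(2 - \left(-20\right) \left(-10\right)\right)}{\left(-4\right) \left(-10\right)} - 10\right) \left(-21\right) = 31 \left(6 \left(- \frac{1}{4}\right) \left(- \frac{1}{10}\right) \left(2 - 200\right) - 10\right) \left(-21\right) = 31 \left(6 \left(- \frac{1}{4}\right) \left(- \frac{1}{10}\right) \left(-198\right) - 10\right) \left(-21\right) = 31 \left(- \frac{297}{10} - 10\right) \left(-21\right) = 31 \left(- \frac{397}{10}\right) \left(-21\right) = \left(- \frac{12307}{10}\right) \left(-21\right) = \frac{258447}{10}$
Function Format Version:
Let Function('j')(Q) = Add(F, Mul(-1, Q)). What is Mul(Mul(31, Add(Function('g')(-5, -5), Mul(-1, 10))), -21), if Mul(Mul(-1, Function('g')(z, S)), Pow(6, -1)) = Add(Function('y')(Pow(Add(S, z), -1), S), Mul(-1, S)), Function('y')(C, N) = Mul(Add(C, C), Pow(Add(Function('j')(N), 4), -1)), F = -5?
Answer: Rational(258447, 10) ≈ 25845.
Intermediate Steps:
Function('j')(Q) = Add(-5, Mul(-1, Q))
Function('y')(C, N) = Mul(2, C, Pow(Add(-1, Mul(-1, N)), -1)) (Function('y')(C, N) = Mul(Add(C, C), Pow(Add(Add(-5, Mul(-1, N)), 4), -1)) = Mul(Mul(2, C), Pow(Add(-1, Mul(-1, N)), -1)) = Mul(2, C, Pow(Add(-1, Mul(-1, N)), -1)))
Function('g')(z, S) = Add(Mul(6, S), Mul(12, Pow(Add(1, S), -1), Pow(Add(S, z), -1))) (Function('g')(z, S) = Mul(-6, Add(Mul(-2, Pow(Add(S, z), -1), Pow(Add(1, S), -1)), Mul(-1, S))) = Mul(-6, Add(Mul(-2, Pow(Add(1, S), -1), Pow(Add(S, z), -1)), Mul(-1, S))) = Mul(-6, Add(Mul(-1, S), Mul(-2, Pow(Add(1, S), -1), Pow(Add(S, z), -1)))) = Add(Mul(6, S), Mul(12, Pow(Add(1, S), -1), Pow(Add(S, z), -1))))
Mul(Mul(31, Add(Function('g')(-5, -5), Mul(-1, 10))), -21) = Mul(Mul(31, Add(Mul(6, Pow(Add(1, -5), -1), Pow(Add(-5, -5), -1), Add(2, Mul(-5, Add(1, -5), Add(-5, -5)))), Mul(-1, 10))), -21) = Mul(Mul(31, Add(Mul(6, Pow(-4, -1), Pow(-10, -1), Add(2, Mul(-5, -4, -10))), -10)), -21) = Mul(Mul(31, Add(Mul(6, Rational(-1, 4), Rational(-1, 10), Add(2, -200)), -10)), -21) = Mul(Mul(31, Add(Mul(6, Rational(-1, 4), Rational(-1, 10), -198), -10)), -21) = Mul(Mul(31, Add(Rational(-297, 10), -10)), -21) = Mul(Mul(31, Rational(-397, 10)), -21) = Mul(Rational(-12307, 10), -21) = Rational(258447, 10)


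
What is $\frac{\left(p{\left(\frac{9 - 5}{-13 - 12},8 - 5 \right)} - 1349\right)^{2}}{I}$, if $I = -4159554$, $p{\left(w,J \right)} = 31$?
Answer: $- \frac{868562}{2079777} \approx -0.41762$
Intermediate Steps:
$\frac{\left(p{\left(\frac{9 - 5}{-13 - 12},8 - 5 \right)} - 1349\right)^{2}}{I} = \frac{\left(31 - 1349\right)^{2}}{-4159554} = \left(-1318\right)^{2} \left(- \frac{1}{4159554}\right) = 1737124 \left(- \frac{1}{4159554}\right) = - \frac{868562}{2079777}$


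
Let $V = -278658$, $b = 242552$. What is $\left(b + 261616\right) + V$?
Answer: $225510$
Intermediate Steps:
$\left(b + 261616\right) + V = \left(242552 + 261616\right) - 278658 = 504168 - 278658 = 225510$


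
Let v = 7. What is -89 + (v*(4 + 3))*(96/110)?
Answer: -2543/55 ≈ -46.236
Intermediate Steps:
-89 + (v*(4 + 3))*(96/110) = -89 + (7*(4 + 3))*(96/110) = -89 + (7*7)*(96*(1/110)) = -89 + 49*(48/55) = -89 + 2352/55 = -2543/55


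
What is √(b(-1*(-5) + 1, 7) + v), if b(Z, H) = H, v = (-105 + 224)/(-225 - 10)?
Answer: √358610/235 ≈ 2.5483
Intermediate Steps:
v = -119/235 (v = 119/(-235) = 119*(-1/235) = -119/235 ≈ -0.50638)
√(b(-1*(-5) + 1, 7) + v) = √(7 - 119/235) = √(1526/235) = √358610/235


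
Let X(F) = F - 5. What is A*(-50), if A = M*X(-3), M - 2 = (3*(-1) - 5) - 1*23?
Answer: -11600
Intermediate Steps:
X(F) = -5 + F
M = -29 (M = 2 + ((3*(-1) - 5) - 1*23) = 2 + ((-3 - 5) - 23) = 2 + (-8 - 23) = 2 - 31 = -29)
A = 232 (A = -29*(-5 - 3) = -29*(-8) = 232)
A*(-50) = 232*(-50) = -11600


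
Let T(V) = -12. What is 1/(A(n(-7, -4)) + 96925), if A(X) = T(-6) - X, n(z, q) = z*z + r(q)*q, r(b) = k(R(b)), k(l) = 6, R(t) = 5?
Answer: 1/96888 ≈ 1.0321e-5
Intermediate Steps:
r(b) = 6
n(z, q) = z**2 + 6*q (n(z, q) = z*z + 6*q = z**2 + 6*q)
A(X) = -12 - X
1/(A(n(-7, -4)) + 96925) = 1/((-12 - ((-7)**2 + 6*(-4))) + 96925) = 1/((-12 - (49 - 24)) + 96925) = 1/((-12 - 1*25) + 96925) = 1/((-12 - 25) + 96925) = 1/(-37 + 96925) = 1/96888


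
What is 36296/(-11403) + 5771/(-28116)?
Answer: -120700561/35622972 ≈ -3.3883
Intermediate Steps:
36296/(-11403) + 5771/(-28116) = 36296*(-1/11403) + 5771*(-1/28116) = -36296/11403 - 5771/28116 = -120700561/35622972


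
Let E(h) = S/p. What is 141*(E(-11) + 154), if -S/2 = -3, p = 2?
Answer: 22137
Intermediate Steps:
S = 6 (S = -2*(-3) = 6)
E(h) = 3 (E(h) = 6/2 = 6*(½) = 3)
141*(E(-11) + 154) = 141*(3 + 154) = 141*157 = 22137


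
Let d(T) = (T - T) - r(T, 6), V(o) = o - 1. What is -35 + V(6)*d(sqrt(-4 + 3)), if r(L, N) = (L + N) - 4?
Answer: -45 - 5*I ≈ -45.0 - 5.0*I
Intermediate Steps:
r(L, N) = -4 + L + N
V(o) = -1 + o
d(T) = -2 - T (d(T) = (T - T) - (-4 + T + 6) = 0 - (2 + T) = 0 + (-2 - T) = -2 - T)
-35 + V(6)*d(sqrt(-4 + 3)) = -35 + (-1 + 6)*(-2 - sqrt(-4 + 3)) = -35 + 5*(-2 - sqrt(-1)) = -35 + 5*(-2 - I) = -35 + (-10 - 5*I) = -45 - 5*I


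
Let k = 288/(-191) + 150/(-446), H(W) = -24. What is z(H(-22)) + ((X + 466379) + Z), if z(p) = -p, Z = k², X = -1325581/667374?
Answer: 564687788684546711483/1210725651087726 ≈ 4.6640e+5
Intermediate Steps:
k = -78549/42593 (k = 288*(-1/191) + 150*(-1/446) = -288/191 - 75/223 = -78549/42593 ≈ -1.8442)
X = -1325581/667374 (X = -1325581*1/667374 = -1325581/667374 ≈ -1.9863)
Z = 6169945401/1814163649 (Z = (-78549/42593)² = 6169945401/1814163649 ≈ 3.4010)
z(H(-22)) + ((X + 466379) + Z) = -1*(-24) + ((-1325581/667374 + 466379) + 6169945401/1814163649) = 24 + (311247893165/667374 + 6169945401/1814163649) = 24 + 564658731268920606059/1210725651087726 = 564687788684546711483/1210725651087726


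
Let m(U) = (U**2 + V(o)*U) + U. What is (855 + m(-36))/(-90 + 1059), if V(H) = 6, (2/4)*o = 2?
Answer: 633/323 ≈ 1.9598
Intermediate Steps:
o = 4 (o = 2*2 = 4)
m(U) = U**2 + 7*U (m(U) = (U**2 + 6*U) + U = U**2 + 7*U)
(855 + m(-36))/(-90 + 1059) = (855 - 36*(7 - 36))/(-90 + 1059) = (855 - 36*(-29))/969 = (855 + 1044)*(1/969) = 1899*(1/969) = 633/323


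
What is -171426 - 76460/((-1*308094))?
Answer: -26407622792/154047 ≈ -1.7143e+5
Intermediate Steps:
-171426 - 76460/((-1*308094)) = -171426 - 76460/(-308094) = -171426 - 76460*(-1)/308094 = -171426 - 1*(-38230/154047) = -171426 + 38230/154047 = -26407622792/154047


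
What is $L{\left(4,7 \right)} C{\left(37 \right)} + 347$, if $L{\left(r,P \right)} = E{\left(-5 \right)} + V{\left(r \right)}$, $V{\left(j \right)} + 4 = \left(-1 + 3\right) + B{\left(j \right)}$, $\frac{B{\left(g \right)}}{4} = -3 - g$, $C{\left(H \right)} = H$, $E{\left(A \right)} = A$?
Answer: $-948$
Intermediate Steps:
$B{\left(g \right)} = -12 - 4 g$ ($B{\left(g \right)} = 4 \left(-3 - g\right) = -12 - 4 g$)
$V{\left(j \right)} = -14 - 4 j$ ($V{\left(j \right)} = -4 + \left(\left(-1 + 3\right) - \left(12 + 4 j\right)\right) = -4 + \left(2 - \left(12 + 4 j\right)\right) = -4 - \left(10 + 4 j\right) = -14 - 4 j$)
$L{\left(r,P \right)} = -19 - 4 r$ ($L{\left(r,P \right)} = -5 - \left(14 + 4 r\right) = -19 - 4 r$)
$L{\left(4,7 \right)} C{\left(37 \right)} + 347 = \left(-19 - 16\right) 37 + 347 = \left(-35\right) 37 + 347 = -1295 + 347 = -948$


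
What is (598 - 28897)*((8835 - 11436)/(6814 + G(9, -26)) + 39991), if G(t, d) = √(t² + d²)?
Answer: -343427410085505/303463 - 481083*√757/303463 ≈ -1.1317e+9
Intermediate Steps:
G(t, d) = √(d² + t²)
(598 - 28897)*((8835 - 11436)/(6814 + G(9, -26)) + 39991) = (598 - 28897)*((8835 - 11436)/(6814 + √((-26)² + 9²)) + 39991) = -28299*(-2601/(6814 + √(676 + 81)) + 39991) = -28299*(-2601/(6814 + √757) + 39991) = -28299*(39991 - 2601/(6814 + √757)) = -1131705309 + 73605699/(6814 + √757)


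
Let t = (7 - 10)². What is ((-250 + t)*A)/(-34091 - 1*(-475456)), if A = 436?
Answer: -105076/441365 ≈ -0.23807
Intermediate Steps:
t = 9 (t = (-3)² = 9)
((-250 + t)*A)/(-34091 - 1*(-475456)) = ((-250 + 9)*436)/(-34091 - 1*(-475456)) = (-241*436)/(-34091 + 475456) = -105076/441365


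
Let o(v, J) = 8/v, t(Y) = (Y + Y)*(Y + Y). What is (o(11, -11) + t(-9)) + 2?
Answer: 3594/11 ≈ 326.73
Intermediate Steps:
t(Y) = 4*Y² (t(Y) = (2*Y)*(2*Y) = 4*Y²)
(o(11, -11) + t(-9)) + 2 = (8/11 + 4*(-9)²) + 2 = (8*(1/11) + 4*81) + 2 = (8/11 + 324) + 2 = 3572/11 + 2 = 3594/11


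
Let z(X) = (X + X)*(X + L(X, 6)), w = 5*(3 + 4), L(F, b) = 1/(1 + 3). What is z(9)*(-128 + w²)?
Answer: 365301/2 ≈ 1.8265e+5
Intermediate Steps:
L(F, b) = ¼ (L(F, b) = 1/4 = ¼)
w = 35 (w = 5*7 = 35)
z(X) = 2*X*(¼ + X) (z(X) = (X + X)*(X + ¼) = (2*X)*(¼ + X) = 2*X*(¼ + X))
z(9)*(-128 + w²) = ((½)*9*(1 + 4*9))*(-128 + 35²) = ((½)*9*(1 + 36))*(-128 + 1225) = ((½)*9*37)*1097 = (333/2)*1097 = 365301/2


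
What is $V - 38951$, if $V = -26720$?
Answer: $-65671$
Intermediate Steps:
$V - 38951 = -26720 - 38951 = -65671$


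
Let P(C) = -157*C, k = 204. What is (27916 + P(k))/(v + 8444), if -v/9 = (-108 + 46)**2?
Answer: 514/3269 ≈ 0.15723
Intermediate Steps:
v = -34596 (v = -9*(-108 + 46)**2 = -9*(-62)**2 = -9*3844 = -34596)
(27916 + P(k))/(v + 8444) = (27916 - 157*204)/(-34596 + 8444) = (27916 - 32028)/(-26152) = -4112*(-1/26152) = 514/3269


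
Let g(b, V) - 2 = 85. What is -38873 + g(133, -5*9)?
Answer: -38786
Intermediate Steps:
g(b, V) = 87 (g(b, V) = 2 + 85 = 87)
-38873 + g(133, -5*9) = -38873 + 87 = -38786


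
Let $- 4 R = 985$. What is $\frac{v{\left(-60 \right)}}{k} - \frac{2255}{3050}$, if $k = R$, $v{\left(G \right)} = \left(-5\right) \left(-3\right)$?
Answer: $- \frac{96167}{120170} \approx -0.80026$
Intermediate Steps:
$v{\left(G \right)} = 15$
$R = - \frac{985}{4}$ ($R = \left(- \frac{1}{4}\right) 985 = - \frac{985}{4} \approx -246.25$)
$k = - \frac{985}{4} \approx -246.25$
$\frac{v{\left(-60 \right)}}{k} - \frac{2255}{3050} = \frac{15}{- \frac{985}{4}} - \frac{2255}{3050} = 15 \left(- \frac{4}{985}\right) - \frac{451}{610} = - \frac{12}{197} - \frac{451}{610} = - \frac{96167}{120170}$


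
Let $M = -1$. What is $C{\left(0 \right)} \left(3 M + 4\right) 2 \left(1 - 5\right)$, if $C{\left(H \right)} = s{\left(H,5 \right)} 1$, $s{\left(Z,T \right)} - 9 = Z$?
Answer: $-72$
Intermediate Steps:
$s{\left(Z,T \right)} = 9 + Z$
$C{\left(H \right)} = 9 + H$ ($C{\left(H \right)} = \left(9 + H\right) 1 = 9 + H$)
$C{\left(0 \right)} \left(3 M + 4\right) 2 \left(1 - 5\right) = \left(9 + 0\right) \left(3 \left(-1\right) + 4\right) 2 \left(1 - 5\right) = 9 \left(-3 + 4\right) 2 \left(-4\right) = 9 \cdot 1 \left(-8\right) = 9 \left(-8\right) = -72$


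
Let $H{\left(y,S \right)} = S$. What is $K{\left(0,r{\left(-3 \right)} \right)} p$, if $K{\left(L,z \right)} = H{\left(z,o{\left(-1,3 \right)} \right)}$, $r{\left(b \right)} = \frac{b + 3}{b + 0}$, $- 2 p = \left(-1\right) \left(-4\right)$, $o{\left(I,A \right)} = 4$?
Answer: $-8$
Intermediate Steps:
$p = -2$ ($p = - \frac{\left(-1\right) \left(-4\right)}{2} = \left(- \frac{1}{2}\right) 4 = -2$)
$r{\left(b \right)} = \frac{3 + b}{b}$
$K{\left(L,z \right)} = 4$
$K{\left(0,r{\left(-3 \right)} \right)} p = 4 \left(-2\right) = -8$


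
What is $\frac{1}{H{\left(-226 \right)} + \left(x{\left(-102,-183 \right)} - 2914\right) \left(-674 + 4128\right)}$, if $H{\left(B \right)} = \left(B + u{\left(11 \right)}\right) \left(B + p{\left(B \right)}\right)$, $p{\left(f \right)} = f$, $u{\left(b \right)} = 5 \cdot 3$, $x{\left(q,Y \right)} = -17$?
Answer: $- \frac{1}{10028302} \approx -9.9718 \cdot 10^{-8}$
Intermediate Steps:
$u{\left(b \right)} = 15$
$H{\left(B \right)} = 2 B \left(15 + B\right)$ ($H{\left(B \right)} = \left(B + 15\right) \left(B + B\right) = \left(15 + B\right) 2 B = 2 B \left(15 + B\right)$)
$\frac{1}{H{\left(-226 \right)} + \left(x{\left(-102,-183 \right)} - 2914\right) \left(-674 + 4128\right)} = \frac{1}{2 \left(-226\right) \left(15 - 226\right) + \left(-17 - 2914\right) \left(-674 + 4128\right)} = \frac{1}{2 \left(-226\right) \left(-211\right) - 10123674} = \frac{1}{95372 - 10123674} = \frac{1}{-10028302} = - \frac{1}{10028302}$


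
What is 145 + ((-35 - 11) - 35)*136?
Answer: -10871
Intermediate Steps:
145 + ((-35 - 11) - 35)*136 = 145 + (-46 - 35)*136 = 145 - 81*136 = 145 - 11016 = -10871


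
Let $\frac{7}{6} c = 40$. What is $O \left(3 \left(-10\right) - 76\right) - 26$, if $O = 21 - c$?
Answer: $\frac{9676}{7} \approx 1382.3$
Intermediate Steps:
$c = \frac{240}{7}$ ($c = \frac{6}{7} \cdot 40 = \frac{240}{7} \approx 34.286$)
$O = - \frac{93}{7}$ ($O = 21 - \frac{240}{7} = - \frac{93}{7} \approx -13.286$)
$O \left(3 \left(-10\right) - 76\right) - 26 = - \frac{93 \left(3 \left(-10\right) - 76\right)}{7} - 26 = - \frac{93 \left(-30 - 76\right)}{7} - 26 = \left(- \frac{93}{7}\right) \left(-106\right) - 26 = \frac{9858}{7} - 26 = \frac{9676}{7}$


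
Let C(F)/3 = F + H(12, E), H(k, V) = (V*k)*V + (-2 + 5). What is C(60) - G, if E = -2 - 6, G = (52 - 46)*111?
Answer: 1827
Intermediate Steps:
G = 666 (G = 6*111 = 666)
E = -8
H(k, V) = 3 + k*V² (H(k, V) = k*V² + 3 = 3 + k*V²)
C(F) = 2313 + 3*F (C(F) = 3*(F + (3 + 12*(-8)²)) = 3*(F + (3 + 12*64)) = 3*(F + (3 + 768)) = 3*(F + 771) = 3*(771 + F) = 2313 + 3*F)
C(60) - G = (2313 + 3*60) - 1*666 = (2313 + 180) - 666 = 2493 - 666 = 1827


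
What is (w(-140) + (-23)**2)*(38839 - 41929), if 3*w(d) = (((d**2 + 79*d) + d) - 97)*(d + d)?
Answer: 2392950590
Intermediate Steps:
w(d) = 2*d*(-97 + d**2 + 80*d)/3 (w(d) = ((((d**2 + 79*d) + d) - 97)*(d + d))/3 = (((d**2 + 80*d) - 97)*(2*d))/3 = ((-97 + d**2 + 80*d)*(2*d))/3 = (2*d*(-97 + d**2 + 80*d))/3 = 2*d*(-97 + d**2 + 80*d)/3)
(w(-140) + (-23)**2)*(38839 - 41929) = ((2/3)*(-140)*(-97 + (-140)**2 + 80*(-140)) + (-23)**2)*(38839 - 41929) = ((2/3)*(-140)*(-97 + 19600 - 11200) + 529)*(-3090) = ((2/3)*(-140)*8303 + 529)*(-3090) = (-2324840/3 + 529)*(-3090) = -2323253/3*(-3090) = 2392950590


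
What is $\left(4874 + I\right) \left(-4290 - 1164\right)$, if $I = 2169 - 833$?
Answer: $-33869340$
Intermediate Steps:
$I = 1336$
$\left(4874 + I\right) \left(-4290 - 1164\right) = \left(4874 + 1336\right) \left(-4290 - 1164\right) = 6210 \left(-5454\right) = -33869340$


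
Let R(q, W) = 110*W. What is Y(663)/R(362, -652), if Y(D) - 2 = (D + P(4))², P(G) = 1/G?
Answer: -7038441/1147520 ≈ -6.1336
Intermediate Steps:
Y(D) = 2 + (¼ + D)² (Y(D) = 2 + (D + 1/4)² = 2 + (D + ¼)² = 2 + (¼ + D)²)
Y(663)/R(362, -652) = (2 + (1 + 4*663)²/16)/((110*(-652))) = (2 + (1 + 2652)²/16)/(-71720) = (2 + (1/16)*2653²)*(-1/71720) = (2 + (1/16)*7038409)*(-1/71720) = (2 + 7038409/16)*(-1/71720) = (7038441/16)*(-1/71720) = -7038441/1147520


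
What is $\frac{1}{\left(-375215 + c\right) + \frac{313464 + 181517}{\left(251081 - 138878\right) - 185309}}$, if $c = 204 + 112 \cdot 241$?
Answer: $- \frac{73106}{25442771995} \approx -2.8733 \cdot 10^{-6}$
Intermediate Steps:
$c = 27196$ ($c = 204 + 26992 = 27196$)
$\frac{1}{\left(-375215 + c\right) + \frac{313464 + 181517}{\left(251081 - 138878\right) - 185309}} = \frac{1}{\left(-375215 + 27196\right) + \frac{313464 + 181517}{\left(251081 - 138878\right) - 185309}} = \frac{1}{-348019 + \frac{494981}{\left(251081 - 138878\right) - 185309}} = \frac{1}{-348019 + \frac{494981}{112203 - 185309}} = \frac{1}{-348019 + \frac{494981}{-73106}} = \frac{1}{-348019 + 494981 \left(- \frac{1}{73106}\right)} = \frac{1}{-348019 - \frac{494981}{73106}} = \frac{1}{- \frac{25442771995}{73106}} = - \frac{73106}{25442771995}$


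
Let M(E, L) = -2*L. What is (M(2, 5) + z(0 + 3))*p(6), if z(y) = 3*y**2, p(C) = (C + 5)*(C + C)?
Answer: 2244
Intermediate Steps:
p(C) = 2*C*(5 + C) (p(C) = (5 + C)*(2*C) = 2*C*(5 + C))
(M(2, 5) + z(0 + 3))*p(6) = (-2*5 + 3*(0 + 3)**2)*(2*6*(5 + 6)) = (-10 + 3*3**2)*(2*6*11) = (-10 + 3*9)*132 = (-10 + 27)*132 = 17*132 = 2244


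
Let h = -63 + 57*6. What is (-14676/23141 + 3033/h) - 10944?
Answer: -7843564663/717371 ≈ -10934.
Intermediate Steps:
h = 279 (h = -63 + 342 = 279)
(-14676/23141 + 3033/h) - 10944 = (-14676/23141 + 3033/279) - 10944 = (-14676*1/23141 + 3033*(1/279)) - 10944 = (-14676/23141 + 337/31) - 10944 = 7343561/717371 - 10944 = -7843564663/717371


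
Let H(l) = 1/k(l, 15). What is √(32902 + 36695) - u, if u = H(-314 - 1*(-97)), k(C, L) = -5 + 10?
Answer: -⅕ + 3*√7733 ≈ 263.61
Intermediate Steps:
k(C, L) = 5
H(l) = ⅕ (H(l) = 1/5 = ⅕)
u = ⅕ ≈ 0.20000
√(32902 + 36695) - u = √(32902 + 36695) - 1*⅕ = √69597 - ⅕ = 3*√7733 - ⅕ = -⅕ + 3*√7733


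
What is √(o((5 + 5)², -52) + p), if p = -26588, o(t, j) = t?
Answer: 2*I*√6622 ≈ 162.75*I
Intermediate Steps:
√(o((5 + 5)², -52) + p) = √((5 + 5)² - 26588) = √(10² - 26588) = √(100 - 26588) = √(-26488) = 2*I*√6622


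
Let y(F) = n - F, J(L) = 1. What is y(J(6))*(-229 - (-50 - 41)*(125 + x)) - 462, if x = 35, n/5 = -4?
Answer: -301413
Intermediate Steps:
n = -20 (n = 5*(-4) = -20)
y(F) = -20 - F
y(J(6))*(-229 - (-50 - 41)*(125 + x)) - 462 = (-20 - 1*1)*(-229 - (-50 - 41)*(125 + 35)) - 462 = (-20 - 1)*(-229 - (-91)*160) - 462 = -21*(-229 - 1*(-14560)) - 462 = -21*(-229 + 14560) - 462 = -21*14331 - 462 = -300951 - 462 = -301413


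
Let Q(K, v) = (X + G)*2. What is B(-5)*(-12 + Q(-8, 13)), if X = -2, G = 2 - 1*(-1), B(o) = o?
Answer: 50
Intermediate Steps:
G = 3 (G = 2 + 1 = 3)
Q(K, v) = 2 (Q(K, v) = (-2 + 3)*2 = 1*2 = 2)
B(-5)*(-12 + Q(-8, 13)) = -5*(-12 + 2) = -5*(-10) = 50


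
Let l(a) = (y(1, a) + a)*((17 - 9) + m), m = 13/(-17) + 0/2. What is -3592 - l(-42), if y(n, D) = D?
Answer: -50732/17 ≈ -2984.2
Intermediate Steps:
m = -13/17 (m = 13*(-1/17) + 0*(½) = -13/17 + 0 = -13/17 ≈ -0.76471)
l(a) = 246*a/17 (l(a) = (a + a)*((17 - 9) - 13/17) = (2*a)*(8 - 13/17) = (2*a)*(123/17) = 246*a/17)
-3592 - l(-42) = -3592 - 246*(-42)/17 = -3592 - 1*(-10332/17) = -3592 + 10332/17 = -50732/17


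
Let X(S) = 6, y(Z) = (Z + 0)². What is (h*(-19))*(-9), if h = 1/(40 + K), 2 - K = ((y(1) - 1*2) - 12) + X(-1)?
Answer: 171/49 ≈ 3.4898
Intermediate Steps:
y(Z) = Z²
K = 9 (K = 2 - (((1² - 1*2) - 12) + 6) = 2 - (((1 - 2) - 12) + 6) = 2 - ((-1 - 12) + 6) = 2 - (-13 + 6) = 2 - 1*(-7) = 2 + 7 = 9)
h = 1/49 (h = 1/(40 + 9) = 1/49 ≈ 0.020408)
(h*(-19))*(-9) = ((1/49)*(-19))*(-9) = -19/49*(-9) = 171/49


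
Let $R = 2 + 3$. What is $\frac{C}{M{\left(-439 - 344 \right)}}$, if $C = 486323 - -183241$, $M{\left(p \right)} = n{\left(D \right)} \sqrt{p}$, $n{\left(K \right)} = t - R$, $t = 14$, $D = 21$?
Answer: $- \frac{74396 i \sqrt{87}}{261} \approx - 2658.7 i$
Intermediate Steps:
$R = 5$
$n{\left(K \right)} = 9$ ($n{\left(K \right)} = 14 - 5 = 9$)
$M{\left(p \right)} = 9 \sqrt{p}$
$C = 669564$ ($C = 486323 + 183241 = 669564$)
$\frac{C}{M{\left(-439 - 344 \right)}} = \frac{669564}{9 \sqrt{-439 - 344}} = \frac{669564}{9 \sqrt{-783}} = \frac{669564}{9 \cdot 3 i \sqrt{87}} = \frac{669564}{27 i \sqrt{87}} = 669564 \left(- \frac{i \sqrt{87}}{2349}\right) = - \frac{74396 i \sqrt{87}}{261}$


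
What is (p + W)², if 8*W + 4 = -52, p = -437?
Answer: 197136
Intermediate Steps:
W = -7 (W = -½ + (⅛)*(-52) = -½ - 13/2 = -7)
(p + W)² = (-437 - 7)² = (-444)² = 197136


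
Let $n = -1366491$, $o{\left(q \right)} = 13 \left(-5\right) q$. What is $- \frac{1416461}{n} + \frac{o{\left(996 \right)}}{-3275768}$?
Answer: $\frac{1182116061097}{1119076872522} \approx 1.0563$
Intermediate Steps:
$o{\left(q \right)} = - 65 q$
$- \frac{1416461}{n} + \frac{o{\left(996 \right)}}{-3275768} = - \frac{1416461}{-1366491} + \frac{\left(-65\right) 996}{-3275768} = \left(-1416461\right) \left(- \frac{1}{1366491}\right) - - \frac{16185}{818942} = \frac{1416461}{1366491} + \frac{16185}{818942} = \frac{1182116061097}{1119076872522}$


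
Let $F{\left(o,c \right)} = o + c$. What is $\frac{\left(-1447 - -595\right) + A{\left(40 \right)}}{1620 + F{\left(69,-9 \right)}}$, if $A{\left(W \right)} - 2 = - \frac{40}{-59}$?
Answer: $- \frac{5011}{9912} \approx -0.50555$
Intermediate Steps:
$F{\left(o,c \right)} = c + o$
$A{\left(W \right)} = \frac{158}{59}$ ($A{\left(W \right)} = 2 - \frac{40}{-59} = 2 - - \frac{40}{59} = 2 + \frac{40}{59} = \frac{158}{59}$)
$\frac{\left(-1447 - -595\right) + A{\left(40 \right)}}{1620 + F{\left(69,-9 \right)}} = \frac{\left(-1447 - -595\right) + \frac{158}{59}}{1620 + \left(-9 + 69\right)} = \frac{\left(-1447 + 595\right) + \frac{158}{59}}{1620 + 60} = \frac{-852 + \frac{158}{59}}{1680} = \left(- \frac{50110}{59}\right) \frac{1}{1680} = - \frac{5011}{9912}$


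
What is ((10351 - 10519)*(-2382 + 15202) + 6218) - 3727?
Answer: -2151269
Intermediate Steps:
((10351 - 10519)*(-2382 + 15202) + 6218) - 3727 = (-168*12820 + 6218) - 3727 = (-2153760 + 6218) - 3727 = -2147542 - 3727 = -2151269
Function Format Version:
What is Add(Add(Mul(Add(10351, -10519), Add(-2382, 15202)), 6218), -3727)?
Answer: -2151269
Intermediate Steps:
Add(Add(Mul(Add(10351, -10519), Add(-2382, 15202)), 6218), -3727) = Add(Add(Mul(-168, 12820), 6218), -3727) = Add(Add(-2153760, 6218), -3727) = Add(-2147542, -3727) = -2151269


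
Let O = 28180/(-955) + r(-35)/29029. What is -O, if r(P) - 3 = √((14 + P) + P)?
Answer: 163606871/5544539 - 2*I*√14/29029 ≈ 29.508 - 0.00025779*I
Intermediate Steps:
r(P) = 3 + √(14 + 2*P) (r(P) = 3 + √((14 + P) + P) = 3 + √(14 + 2*P))
O = -163606871/5544539 + 2*I*√14/29029 (O = 28180/(-955) + (3 + √(14 + 2*(-35)))/29029 = 28180*(-1/955) + (3 + √(14 - 70))*(1/29029) = -5636/191 + (3 + √(-56))*(1/29029) = -5636/191 + (3 + 2*I*√14)*(1/29029) = -5636/191 + (3/29029 + 2*I*√14/29029) = -163606871/5544539 + 2*I*√14/29029 ≈ -29.508 + 0.00025779*I)
-O = -(-163606871/5544539 + 2*I*√14/29029) = 163606871/5544539 - 2*I*√14/29029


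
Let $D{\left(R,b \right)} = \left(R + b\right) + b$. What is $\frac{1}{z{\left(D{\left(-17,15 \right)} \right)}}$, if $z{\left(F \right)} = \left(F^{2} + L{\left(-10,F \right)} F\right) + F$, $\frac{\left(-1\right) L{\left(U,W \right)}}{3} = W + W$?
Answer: $- \frac{1}{832} \approx -0.0012019$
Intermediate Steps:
$L{\left(U,W \right)} = - 6 W$ ($L{\left(U,W \right)} = - 3 \left(W + W\right) = - 3 \cdot 2 W = - 6 W$)
$D{\left(R,b \right)} = R + 2 b$
$z{\left(F \right)} = F - 5 F^{2}$ ($z{\left(F \right)} = \left(F^{2} + - 6 F F\right) + F = \left(F^{2} - 6 F^{2}\right) + F = - 5 F^{2} + F = F - 5 F^{2}$)
$\frac{1}{z{\left(D{\left(-17,15 \right)} \right)}} = \frac{1}{\left(-17 + 2 \cdot 15\right) \left(1 - 5 \left(-17 + 2 \cdot 15\right)\right)} = \frac{1}{\left(-17 + 30\right) \left(1 - 5 \left(-17 + 30\right)\right)} = \frac{1}{13 \left(1 - 65\right)} = \frac{1}{13 \left(-64\right)} = \frac{1}{-832} = - \frac{1}{832}$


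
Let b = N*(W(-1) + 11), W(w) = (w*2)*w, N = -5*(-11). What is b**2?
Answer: 511225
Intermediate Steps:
N = 55
W(w) = 2*w**2 (W(w) = (2*w)*w = 2*w**2)
b = 715 (b = 55*(2*(-1)**2 + 11) = 55*(2*1 + 11) = 55*(2 + 11) = 55*13 = 715)
b**2 = 715**2 = 511225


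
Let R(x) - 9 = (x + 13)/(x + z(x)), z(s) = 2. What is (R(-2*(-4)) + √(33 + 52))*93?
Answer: 10323/10 + 93*√85 ≈ 1889.7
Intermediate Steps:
R(x) = 9 + (13 + x)/(2 + x) (R(x) = 9 + (x + 13)/(x + 2) = 9 + (13 + x)/(2 + x))
(R(-2*(-4)) + √(33 + 52))*93 = ((31 + 10*(-2*(-4)))/(2 - 2*(-4)) + √(33 + 52))*93 = ((31 + 10*8)/(2 + 8) + √85)*93 = ((31 + 80)/10 + √85)*93 = ((⅒)*111 + √85)*93 = (111/10 + √85)*93 = 10323/10 + 93*√85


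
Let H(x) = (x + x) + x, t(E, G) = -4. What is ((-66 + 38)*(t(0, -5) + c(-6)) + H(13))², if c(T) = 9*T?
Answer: 2765569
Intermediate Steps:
H(x) = 3*x (H(x) = 2*x + x = 3*x)
((-66 + 38)*(t(0, -5) + c(-6)) + H(13))² = ((-66 + 38)*(-4 + 9*(-6)) + 3*13)² = (-28*(-4 - 54) + 39)² = (-28*(-58) + 39)² = (1624 + 39)² = 1663² = 2765569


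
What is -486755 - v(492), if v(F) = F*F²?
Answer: -119582243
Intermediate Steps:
v(F) = F³
-486755 - v(492) = -486755 - 1*492³ = -486755 - 1*119095488 = -486755 - 119095488 = -119582243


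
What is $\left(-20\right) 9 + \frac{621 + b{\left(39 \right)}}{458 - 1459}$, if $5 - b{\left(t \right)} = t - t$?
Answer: $- \frac{180806}{1001} \approx -180.63$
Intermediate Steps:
$b{\left(t \right)} = 5$ ($b{\left(t \right)} = 5 - \left(t - t\right) = 5 - 0 = 5 + 0 = 5$)
$\left(-20\right) 9 + \frac{621 + b{\left(39 \right)}}{458 - 1459} = \left(-20\right) 9 + \frac{621 + 5}{458 - 1459} = -180 + \frac{626}{-1001} = -180 + 626 \left(- \frac{1}{1001}\right) = -180 - \frac{626}{1001} = - \frac{180806}{1001}$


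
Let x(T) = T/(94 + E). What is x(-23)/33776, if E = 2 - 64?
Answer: -23/1080832 ≈ -2.1280e-5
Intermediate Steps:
E = -62
x(T) = T/32 (x(T) = T/(94 - 62) = T/32)
x(-23)/33776 = ((1/32)*(-23))/33776 = -23/32*1/33776 = -23/1080832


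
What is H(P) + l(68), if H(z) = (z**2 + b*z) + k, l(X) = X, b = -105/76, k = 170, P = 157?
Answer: 1874927/76 ≈ 24670.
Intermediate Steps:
b = -105/76 (b = -105*1/76 = -105/76 ≈ -1.3816)
H(z) = 170 + z**2 - 105*z/76 (H(z) = (z**2 - 105*z/76) + 170 = 170 + z**2 - 105*z/76)
H(P) + l(68) = (170 + 157**2 - 105/76*157) + 68 = (170 + 24649 - 16485/76) + 68 = 1869759/76 + 68 = 1874927/76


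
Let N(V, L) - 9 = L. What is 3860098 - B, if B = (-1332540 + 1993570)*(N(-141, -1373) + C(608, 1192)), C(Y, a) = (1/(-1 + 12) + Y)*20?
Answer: -78472038202/11 ≈ -7.1338e+9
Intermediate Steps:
N(V, L) = 9 + L
C(Y, a) = 20/11 + 20*Y (C(Y, a) = (1/11 + Y)*20 = 20/11 + 20*Y)
B = 78514499280/11 (B = (-1332540 + 1993570)*((9 - 1373) + (20/11 + 20*608)) = 661030*(-1364 + (20/11 + 12160)) = 661030*(-1364 + 133780/11) = 661030*(118776/11) = 78514499280/11 ≈ 7.1377e+9)
3860098 - B = 3860098 - 1*78514499280/11 = 3860098 - 78514499280/11 = -78472038202/11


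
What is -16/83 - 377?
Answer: -31307/83 ≈ -377.19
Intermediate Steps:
-16/83 - 377 = -31307/83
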